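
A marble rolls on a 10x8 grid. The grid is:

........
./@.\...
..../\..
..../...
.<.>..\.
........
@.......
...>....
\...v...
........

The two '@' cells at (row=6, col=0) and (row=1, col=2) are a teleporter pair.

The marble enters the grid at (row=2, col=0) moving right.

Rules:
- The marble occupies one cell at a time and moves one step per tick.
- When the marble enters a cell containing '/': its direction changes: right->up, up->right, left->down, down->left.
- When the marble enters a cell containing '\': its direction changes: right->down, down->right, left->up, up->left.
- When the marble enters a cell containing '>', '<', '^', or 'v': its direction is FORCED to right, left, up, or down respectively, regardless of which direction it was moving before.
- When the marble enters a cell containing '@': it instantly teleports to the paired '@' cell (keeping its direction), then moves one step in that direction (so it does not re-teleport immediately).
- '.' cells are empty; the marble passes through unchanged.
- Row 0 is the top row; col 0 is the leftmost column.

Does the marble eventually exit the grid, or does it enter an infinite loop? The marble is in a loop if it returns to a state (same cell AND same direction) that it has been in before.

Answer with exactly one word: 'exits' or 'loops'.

Step 1: enter (2,0), '.' pass, move right to (2,1)
Step 2: enter (2,1), '.' pass, move right to (2,2)
Step 3: enter (2,2), '.' pass, move right to (2,3)
Step 4: enter (2,3), '.' pass, move right to (2,4)
Step 5: enter (2,4), '/' deflects right->up, move up to (1,4)
Step 6: enter (1,4), '\' deflects up->left, move left to (1,3)
Step 7: enter (1,3), '.' pass, move left to (1,2)
Step 8: enter (1,2), '@' teleport (1,2)->(6,0), also enter (6,0), move left to (6,-1)
Step 9: at (6,-1) — EXIT via left edge, pos 6

Answer: exits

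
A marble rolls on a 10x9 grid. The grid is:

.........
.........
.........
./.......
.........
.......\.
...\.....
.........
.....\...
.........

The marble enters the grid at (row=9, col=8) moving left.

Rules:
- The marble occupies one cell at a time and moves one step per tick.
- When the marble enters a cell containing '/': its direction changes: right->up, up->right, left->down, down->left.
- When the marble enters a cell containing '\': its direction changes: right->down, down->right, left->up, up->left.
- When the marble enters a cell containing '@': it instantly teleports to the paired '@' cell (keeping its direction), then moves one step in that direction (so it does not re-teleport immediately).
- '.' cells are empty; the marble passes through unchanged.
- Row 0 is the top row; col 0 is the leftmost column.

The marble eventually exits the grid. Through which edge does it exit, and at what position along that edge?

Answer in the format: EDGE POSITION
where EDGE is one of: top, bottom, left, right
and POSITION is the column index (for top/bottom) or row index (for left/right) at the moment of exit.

Step 1: enter (9,8), '.' pass, move left to (9,7)
Step 2: enter (9,7), '.' pass, move left to (9,6)
Step 3: enter (9,6), '.' pass, move left to (9,5)
Step 4: enter (9,5), '.' pass, move left to (9,4)
Step 5: enter (9,4), '.' pass, move left to (9,3)
Step 6: enter (9,3), '.' pass, move left to (9,2)
Step 7: enter (9,2), '.' pass, move left to (9,1)
Step 8: enter (9,1), '.' pass, move left to (9,0)
Step 9: enter (9,0), '.' pass, move left to (9,-1)
Step 10: at (9,-1) — EXIT via left edge, pos 9

Answer: left 9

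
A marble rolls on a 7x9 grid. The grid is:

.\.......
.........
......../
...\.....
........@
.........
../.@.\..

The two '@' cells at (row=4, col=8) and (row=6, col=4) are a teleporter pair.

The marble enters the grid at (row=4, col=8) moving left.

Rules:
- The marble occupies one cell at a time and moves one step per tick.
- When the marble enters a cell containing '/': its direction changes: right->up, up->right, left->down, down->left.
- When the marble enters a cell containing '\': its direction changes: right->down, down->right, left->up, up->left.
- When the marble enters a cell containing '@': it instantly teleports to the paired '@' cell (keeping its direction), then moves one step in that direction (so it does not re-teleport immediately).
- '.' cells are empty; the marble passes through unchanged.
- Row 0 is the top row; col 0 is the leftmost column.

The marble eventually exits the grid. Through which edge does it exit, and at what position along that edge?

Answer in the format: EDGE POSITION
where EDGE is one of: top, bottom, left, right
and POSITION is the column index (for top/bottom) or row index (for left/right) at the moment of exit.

Answer: bottom 2

Derivation:
Step 1: enter (4,8), '@' teleport (4,8)->(6,4), also enter (6,4), move left to (6,3)
Step 2: enter (6,3), '.' pass, move left to (6,2)
Step 3: enter (6,2), '/' deflects left->down, move down to (7,2)
Step 4: at (7,2) — EXIT via bottom edge, pos 2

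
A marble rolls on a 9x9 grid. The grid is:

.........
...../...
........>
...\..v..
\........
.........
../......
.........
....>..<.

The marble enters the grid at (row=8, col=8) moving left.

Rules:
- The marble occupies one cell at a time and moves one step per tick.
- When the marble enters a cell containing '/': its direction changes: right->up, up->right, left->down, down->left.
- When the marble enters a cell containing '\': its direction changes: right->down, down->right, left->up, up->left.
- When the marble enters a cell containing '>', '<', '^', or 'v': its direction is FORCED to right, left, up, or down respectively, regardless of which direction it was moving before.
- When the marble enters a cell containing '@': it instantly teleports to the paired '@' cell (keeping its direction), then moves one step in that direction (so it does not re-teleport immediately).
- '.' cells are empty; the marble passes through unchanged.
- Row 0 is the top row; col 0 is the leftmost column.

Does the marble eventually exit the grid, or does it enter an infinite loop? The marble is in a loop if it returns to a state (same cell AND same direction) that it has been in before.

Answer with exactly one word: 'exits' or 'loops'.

Answer: loops

Derivation:
Step 1: enter (8,8), '.' pass, move left to (8,7)
Step 2: enter (8,7), '<' forces left->left, move left to (8,6)
Step 3: enter (8,6), '.' pass, move left to (8,5)
Step 4: enter (8,5), '.' pass, move left to (8,4)
Step 5: enter (8,4), '>' forces left->right, move right to (8,5)
Step 6: enter (8,5), '.' pass, move right to (8,6)
Step 7: enter (8,6), '.' pass, move right to (8,7)
Step 8: enter (8,7), '<' forces right->left, move left to (8,6)
Step 9: at (8,6) dir=left — LOOP DETECTED (seen before)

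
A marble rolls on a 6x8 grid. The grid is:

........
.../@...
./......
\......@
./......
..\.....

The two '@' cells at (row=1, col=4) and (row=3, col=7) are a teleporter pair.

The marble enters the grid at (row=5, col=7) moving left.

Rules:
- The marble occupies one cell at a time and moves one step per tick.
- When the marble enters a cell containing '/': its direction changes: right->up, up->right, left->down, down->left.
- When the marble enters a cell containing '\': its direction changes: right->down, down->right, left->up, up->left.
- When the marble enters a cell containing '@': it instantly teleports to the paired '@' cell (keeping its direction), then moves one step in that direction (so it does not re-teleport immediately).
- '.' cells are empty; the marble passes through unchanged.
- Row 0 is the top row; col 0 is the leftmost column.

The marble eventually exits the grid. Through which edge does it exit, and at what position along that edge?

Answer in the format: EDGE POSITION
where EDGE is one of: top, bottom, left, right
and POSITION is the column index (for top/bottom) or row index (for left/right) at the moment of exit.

Step 1: enter (5,7), '.' pass, move left to (5,6)
Step 2: enter (5,6), '.' pass, move left to (5,5)
Step 3: enter (5,5), '.' pass, move left to (5,4)
Step 4: enter (5,4), '.' pass, move left to (5,3)
Step 5: enter (5,3), '.' pass, move left to (5,2)
Step 6: enter (5,2), '\' deflects left->up, move up to (4,2)
Step 7: enter (4,2), '.' pass, move up to (3,2)
Step 8: enter (3,2), '.' pass, move up to (2,2)
Step 9: enter (2,2), '.' pass, move up to (1,2)
Step 10: enter (1,2), '.' pass, move up to (0,2)
Step 11: enter (0,2), '.' pass, move up to (-1,2)
Step 12: at (-1,2) — EXIT via top edge, pos 2

Answer: top 2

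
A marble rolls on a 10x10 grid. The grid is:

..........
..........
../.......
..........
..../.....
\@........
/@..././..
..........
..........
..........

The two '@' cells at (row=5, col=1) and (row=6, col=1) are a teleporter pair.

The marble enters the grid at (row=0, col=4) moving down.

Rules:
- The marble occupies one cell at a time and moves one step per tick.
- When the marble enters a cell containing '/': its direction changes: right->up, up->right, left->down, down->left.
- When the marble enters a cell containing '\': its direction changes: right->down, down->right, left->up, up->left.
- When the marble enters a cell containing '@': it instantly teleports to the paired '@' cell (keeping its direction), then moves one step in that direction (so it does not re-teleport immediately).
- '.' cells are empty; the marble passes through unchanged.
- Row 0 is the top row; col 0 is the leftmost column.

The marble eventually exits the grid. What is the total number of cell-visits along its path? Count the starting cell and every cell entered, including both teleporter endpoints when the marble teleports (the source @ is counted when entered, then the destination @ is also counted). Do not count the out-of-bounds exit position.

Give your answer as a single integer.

Answer: 9

Derivation:
Step 1: enter (0,4), '.' pass, move down to (1,4)
Step 2: enter (1,4), '.' pass, move down to (2,4)
Step 3: enter (2,4), '.' pass, move down to (3,4)
Step 4: enter (3,4), '.' pass, move down to (4,4)
Step 5: enter (4,4), '/' deflects down->left, move left to (4,3)
Step 6: enter (4,3), '.' pass, move left to (4,2)
Step 7: enter (4,2), '.' pass, move left to (4,1)
Step 8: enter (4,1), '.' pass, move left to (4,0)
Step 9: enter (4,0), '.' pass, move left to (4,-1)
Step 10: at (4,-1) — EXIT via left edge, pos 4
Path length (cell visits): 9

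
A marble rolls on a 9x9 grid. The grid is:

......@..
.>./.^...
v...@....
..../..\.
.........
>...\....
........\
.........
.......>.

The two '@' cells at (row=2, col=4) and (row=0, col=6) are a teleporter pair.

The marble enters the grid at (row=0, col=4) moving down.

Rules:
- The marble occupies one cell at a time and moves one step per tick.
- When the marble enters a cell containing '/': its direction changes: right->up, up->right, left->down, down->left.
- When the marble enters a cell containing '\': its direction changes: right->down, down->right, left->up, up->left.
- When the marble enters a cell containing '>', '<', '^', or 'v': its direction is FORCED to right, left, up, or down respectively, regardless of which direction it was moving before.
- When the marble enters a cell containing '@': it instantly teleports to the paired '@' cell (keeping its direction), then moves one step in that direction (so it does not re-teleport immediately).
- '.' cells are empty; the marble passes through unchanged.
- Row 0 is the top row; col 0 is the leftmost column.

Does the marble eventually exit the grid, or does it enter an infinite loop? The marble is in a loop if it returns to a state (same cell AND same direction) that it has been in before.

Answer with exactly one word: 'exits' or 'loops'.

Answer: exits

Derivation:
Step 1: enter (0,4), '.' pass, move down to (1,4)
Step 2: enter (1,4), '.' pass, move down to (2,4)
Step 3: enter (2,4), '@' teleport (2,4)->(0,6), also enter (0,6), move down to (1,6)
Step 4: enter (1,6), '.' pass, move down to (2,6)
Step 5: enter (2,6), '.' pass, move down to (3,6)
Step 6: enter (3,6), '.' pass, move down to (4,6)
Step 7: enter (4,6), '.' pass, move down to (5,6)
Step 8: enter (5,6), '.' pass, move down to (6,6)
Step 9: enter (6,6), '.' pass, move down to (7,6)
Step 10: enter (7,6), '.' pass, move down to (8,6)
Step 11: enter (8,6), '.' pass, move down to (9,6)
Step 12: at (9,6) — EXIT via bottom edge, pos 6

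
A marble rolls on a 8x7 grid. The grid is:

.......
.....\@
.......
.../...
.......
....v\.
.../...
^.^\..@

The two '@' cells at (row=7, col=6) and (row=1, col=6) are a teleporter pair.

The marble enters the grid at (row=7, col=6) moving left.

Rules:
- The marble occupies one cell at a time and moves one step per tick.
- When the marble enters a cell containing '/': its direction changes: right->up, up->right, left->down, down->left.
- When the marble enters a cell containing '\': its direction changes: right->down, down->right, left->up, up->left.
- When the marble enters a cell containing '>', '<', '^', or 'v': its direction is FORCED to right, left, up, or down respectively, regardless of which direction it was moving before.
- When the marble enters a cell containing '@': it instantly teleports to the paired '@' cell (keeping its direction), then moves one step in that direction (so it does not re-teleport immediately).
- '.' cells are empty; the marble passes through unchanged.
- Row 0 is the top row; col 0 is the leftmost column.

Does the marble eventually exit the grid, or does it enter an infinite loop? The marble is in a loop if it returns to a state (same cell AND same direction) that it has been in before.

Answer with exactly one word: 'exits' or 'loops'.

Step 1: enter (7,6), '@' teleport (7,6)->(1,6), also enter (1,6), move left to (1,5)
Step 2: enter (1,5), '\' deflects left->up, move up to (0,5)
Step 3: enter (0,5), '.' pass, move up to (-1,5)
Step 4: at (-1,5) — EXIT via top edge, pos 5

Answer: exits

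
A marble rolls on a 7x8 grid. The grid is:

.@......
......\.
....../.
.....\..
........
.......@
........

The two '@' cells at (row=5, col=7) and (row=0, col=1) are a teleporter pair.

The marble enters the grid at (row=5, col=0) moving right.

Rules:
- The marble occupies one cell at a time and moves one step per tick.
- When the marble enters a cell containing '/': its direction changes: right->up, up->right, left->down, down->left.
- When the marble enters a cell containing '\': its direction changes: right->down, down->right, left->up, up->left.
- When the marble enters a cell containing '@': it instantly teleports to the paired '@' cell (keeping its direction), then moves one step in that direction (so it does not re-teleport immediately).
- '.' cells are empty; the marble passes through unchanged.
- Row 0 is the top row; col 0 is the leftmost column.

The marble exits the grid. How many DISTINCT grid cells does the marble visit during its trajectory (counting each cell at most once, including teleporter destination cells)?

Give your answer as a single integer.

Answer: 15

Derivation:
Step 1: enter (5,0), '.' pass, move right to (5,1)
Step 2: enter (5,1), '.' pass, move right to (5,2)
Step 3: enter (5,2), '.' pass, move right to (5,3)
Step 4: enter (5,3), '.' pass, move right to (5,4)
Step 5: enter (5,4), '.' pass, move right to (5,5)
Step 6: enter (5,5), '.' pass, move right to (5,6)
Step 7: enter (5,6), '.' pass, move right to (5,7)
Step 8: enter (5,7), '@' teleport (5,7)->(0,1), also enter (0,1), move right to (0,2)
Step 9: enter (0,2), '.' pass, move right to (0,3)
Step 10: enter (0,3), '.' pass, move right to (0,4)
Step 11: enter (0,4), '.' pass, move right to (0,5)
Step 12: enter (0,5), '.' pass, move right to (0,6)
Step 13: enter (0,6), '.' pass, move right to (0,7)
Step 14: enter (0,7), '.' pass, move right to (0,8)
Step 15: at (0,8) — EXIT via right edge, pos 0
Distinct cells visited: 15 (path length 15)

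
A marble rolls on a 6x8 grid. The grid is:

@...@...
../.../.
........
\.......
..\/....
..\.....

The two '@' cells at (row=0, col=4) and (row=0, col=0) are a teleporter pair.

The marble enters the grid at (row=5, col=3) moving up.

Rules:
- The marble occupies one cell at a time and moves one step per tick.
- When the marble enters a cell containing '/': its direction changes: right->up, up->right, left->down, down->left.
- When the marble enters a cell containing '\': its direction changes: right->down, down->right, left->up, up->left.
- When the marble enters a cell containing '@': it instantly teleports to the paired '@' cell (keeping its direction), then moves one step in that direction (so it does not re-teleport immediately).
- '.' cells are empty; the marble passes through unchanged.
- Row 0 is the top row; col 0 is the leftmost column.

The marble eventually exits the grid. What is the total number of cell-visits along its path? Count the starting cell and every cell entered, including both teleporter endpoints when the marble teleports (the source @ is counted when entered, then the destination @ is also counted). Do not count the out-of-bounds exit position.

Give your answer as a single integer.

Step 1: enter (5,3), '.' pass, move up to (4,3)
Step 2: enter (4,3), '/' deflects up->right, move right to (4,4)
Step 3: enter (4,4), '.' pass, move right to (4,5)
Step 4: enter (4,5), '.' pass, move right to (4,6)
Step 5: enter (4,6), '.' pass, move right to (4,7)
Step 6: enter (4,7), '.' pass, move right to (4,8)
Step 7: at (4,8) — EXIT via right edge, pos 4
Path length (cell visits): 6

Answer: 6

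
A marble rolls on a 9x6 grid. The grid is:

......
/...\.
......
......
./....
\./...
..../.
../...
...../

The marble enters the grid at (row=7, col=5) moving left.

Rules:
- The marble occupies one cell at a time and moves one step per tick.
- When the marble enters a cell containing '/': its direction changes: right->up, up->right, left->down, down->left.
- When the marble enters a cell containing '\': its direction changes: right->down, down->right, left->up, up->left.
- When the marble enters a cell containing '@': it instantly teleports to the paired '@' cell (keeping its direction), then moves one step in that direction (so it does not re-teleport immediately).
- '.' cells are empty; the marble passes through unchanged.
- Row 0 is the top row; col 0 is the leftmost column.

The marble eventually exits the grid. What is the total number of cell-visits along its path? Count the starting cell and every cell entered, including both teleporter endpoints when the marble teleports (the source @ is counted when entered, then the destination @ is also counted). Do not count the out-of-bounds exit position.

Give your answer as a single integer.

Step 1: enter (7,5), '.' pass, move left to (7,4)
Step 2: enter (7,4), '.' pass, move left to (7,3)
Step 3: enter (7,3), '.' pass, move left to (7,2)
Step 4: enter (7,2), '/' deflects left->down, move down to (8,2)
Step 5: enter (8,2), '.' pass, move down to (9,2)
Step 6: at (9,2) — EXIT via bottom edge, pos 2
Path length (cell visits): 5

Answer: 5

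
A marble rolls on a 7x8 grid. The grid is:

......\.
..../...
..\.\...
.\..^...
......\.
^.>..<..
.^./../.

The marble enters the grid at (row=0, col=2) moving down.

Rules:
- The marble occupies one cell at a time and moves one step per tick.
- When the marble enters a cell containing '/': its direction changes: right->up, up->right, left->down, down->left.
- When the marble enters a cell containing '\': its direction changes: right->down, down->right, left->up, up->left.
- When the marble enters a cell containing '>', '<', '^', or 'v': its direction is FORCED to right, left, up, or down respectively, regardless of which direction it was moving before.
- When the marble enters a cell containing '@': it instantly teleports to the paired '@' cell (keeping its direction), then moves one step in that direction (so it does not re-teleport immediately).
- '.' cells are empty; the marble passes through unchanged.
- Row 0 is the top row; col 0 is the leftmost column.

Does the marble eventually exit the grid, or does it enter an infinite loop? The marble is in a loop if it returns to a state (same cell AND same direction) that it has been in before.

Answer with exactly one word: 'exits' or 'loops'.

Answer: exits

Derivation:
Step 1: enter (0,2), '.' pass, move down to (1,2)
Step 2: enter (1,2), '.' pass, move down to (2,2)
Step 3: enter (2,2), '\' deflects down->right, move right to (2,3)
Step 4: enter (2,3), '.' pass, move right to (2,4)
Step 5: enter (2,4), '\' deflects right->down, move down to (3,4)
Step 6: enter (3,4), '^' forces down->up, move up to (2,4)
Step 7: enter (2,4), '\' deflects up->left, move left to (2,3)
Step 8: enter (2,3), '.' pass, move left to (2,2)
Step 9: enter (2,2), '\' deflects left->up, move up to (1,2)
Step 10: enter (1,2), '.' pass, move up to (0,2)
Step 11: enter (0,2), '.' pass, move up to (-1,2)
Step 12: at (-1,2) — EXIT via top edge, pos 2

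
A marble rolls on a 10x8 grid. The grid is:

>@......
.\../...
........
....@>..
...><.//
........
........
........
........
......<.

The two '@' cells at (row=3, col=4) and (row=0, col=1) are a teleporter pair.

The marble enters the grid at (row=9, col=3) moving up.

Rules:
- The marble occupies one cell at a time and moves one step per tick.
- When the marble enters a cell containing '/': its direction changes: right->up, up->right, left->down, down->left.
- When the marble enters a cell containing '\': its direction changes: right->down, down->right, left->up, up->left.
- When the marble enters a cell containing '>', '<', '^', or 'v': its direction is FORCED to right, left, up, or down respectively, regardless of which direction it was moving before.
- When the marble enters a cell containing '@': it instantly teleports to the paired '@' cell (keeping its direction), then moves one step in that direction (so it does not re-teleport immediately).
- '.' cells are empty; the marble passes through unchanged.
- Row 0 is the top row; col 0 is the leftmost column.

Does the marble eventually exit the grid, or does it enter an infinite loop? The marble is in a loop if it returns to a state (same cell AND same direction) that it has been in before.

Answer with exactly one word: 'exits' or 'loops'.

Step 1: enter (9,3), '.' pass, move up to (8,3)
Step 2: enter (8,3), '.' pass, move up to (7,3)
Step 3: enter (7,3), '.' pass, move up to (6,3)
Step 4: enter (6,3), '.' pass, move up to (5,3)
Step 5: enter (5,3), '.' pass, move up to (4,3)
Step 6: enter (4,3), '>' forces up->right, move right to (4,4)
Step 7: enter (4,4), '<' forces right->left, move left to (4,3)
Step 8: enter (4,3), '>' forces left->right, move right to (4,4)
Step 9: at (4,4) dir=right — LOOP DETECTED (seen before)

Answer: loops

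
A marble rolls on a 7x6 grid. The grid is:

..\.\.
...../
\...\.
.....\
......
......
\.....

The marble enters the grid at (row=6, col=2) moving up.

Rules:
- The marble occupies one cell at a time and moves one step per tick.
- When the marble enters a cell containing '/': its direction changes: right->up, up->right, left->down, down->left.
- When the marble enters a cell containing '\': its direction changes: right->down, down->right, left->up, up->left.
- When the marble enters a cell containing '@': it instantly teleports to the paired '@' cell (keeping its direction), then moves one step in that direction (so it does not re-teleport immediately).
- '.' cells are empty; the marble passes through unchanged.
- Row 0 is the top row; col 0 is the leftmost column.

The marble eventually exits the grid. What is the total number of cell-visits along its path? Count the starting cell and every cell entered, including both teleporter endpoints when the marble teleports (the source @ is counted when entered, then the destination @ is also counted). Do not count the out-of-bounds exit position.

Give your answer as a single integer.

Step 1: enter (6,2), '.' pass, move up to (5,2)
Step 2: enter (5,2), '.' pass, move up to (4,2)
Step 3: enter (4,2), '.' pass, move up to (3,2)
Step 4: enter (3,2), '.' pass, move up to (2,2)
Step 5: enter (2,2), '.' pass, move up to (1,2)
Step 6: enter (1,2), '.' pass, move up to (0,2)
Step 7: enter (0,2), '\' deflects up->left, move left to (0,1)
Step 8: enter (0,1), '.' pass, move left to (0,0)
Step 9: enter (0,0), '.' pass, move left to (0,-1)
Step 10: at (0,-1) — EXIT via left edge, pos 0
Path length (cell visits): 9

Answer: 9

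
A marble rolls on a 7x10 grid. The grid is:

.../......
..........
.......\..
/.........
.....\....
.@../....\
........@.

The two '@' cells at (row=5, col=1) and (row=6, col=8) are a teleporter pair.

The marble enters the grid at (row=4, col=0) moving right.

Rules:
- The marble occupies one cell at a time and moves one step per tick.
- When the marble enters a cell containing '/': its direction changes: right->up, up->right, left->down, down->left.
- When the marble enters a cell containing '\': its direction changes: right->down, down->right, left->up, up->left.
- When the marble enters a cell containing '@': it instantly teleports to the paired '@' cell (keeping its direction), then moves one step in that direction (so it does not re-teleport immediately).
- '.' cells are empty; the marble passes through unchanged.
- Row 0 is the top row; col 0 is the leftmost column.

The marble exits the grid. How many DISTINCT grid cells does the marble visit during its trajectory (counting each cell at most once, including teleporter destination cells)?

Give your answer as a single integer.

Step 1: enter (4,0), '.' pass, move right to (4,1)
Step 2: enter (4,1), '.' pass, move right to (4,2)
Step 3: enter (4,2), '.' pass, move right to (4,3)
Step 4: enter (4,3), '.' pass, move right to (4,4)
Step 5: enter (4,4), '.' pass, move right to (4,5)
Step 6: enter (4,5), '\' deflects right->down, move down to (5,5)
Step 7: enter (5,5), '.' pass, move down to (6,5)
Step 8: enter (6,5), '.' pass, move down to (7,5)
Step 9: at (7,5) — EXIT via bottom edge, pos 5
Distinct cells visited: 8 (path length 8)

Answer: 8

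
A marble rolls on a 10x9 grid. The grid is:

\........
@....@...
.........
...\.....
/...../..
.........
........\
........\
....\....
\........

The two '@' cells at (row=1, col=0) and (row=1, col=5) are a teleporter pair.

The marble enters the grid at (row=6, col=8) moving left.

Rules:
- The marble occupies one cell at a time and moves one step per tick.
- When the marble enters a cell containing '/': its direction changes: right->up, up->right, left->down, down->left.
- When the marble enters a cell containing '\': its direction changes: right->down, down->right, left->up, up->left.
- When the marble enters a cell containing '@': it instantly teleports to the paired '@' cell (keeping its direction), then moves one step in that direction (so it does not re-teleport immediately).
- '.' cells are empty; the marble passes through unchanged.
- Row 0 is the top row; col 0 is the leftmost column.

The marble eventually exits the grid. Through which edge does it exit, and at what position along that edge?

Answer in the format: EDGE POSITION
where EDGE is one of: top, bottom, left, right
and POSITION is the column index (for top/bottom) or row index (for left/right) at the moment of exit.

Answer: top 8

Derivation:
Step 1: enter (6,8), '\' deflects left->up, move up to (5,8)
Step 2: enter (5,8), '.' pass, move up to (4,8)
Step 3: enter (4,8), '.' pass, move up to (3,8)
Step 4: enter (3,8), '.' pass, move up to (2,8)
Step 5: enter (2,8), '.' pass, move up to (1,8)
Step 6: enter (1,8), '.' pass, move up to (0,8)
Step 7: enter (0,8), '.' pass, move up to (-1,8)
Step 8: at (-1,8) — EXIT via top edge, pos 8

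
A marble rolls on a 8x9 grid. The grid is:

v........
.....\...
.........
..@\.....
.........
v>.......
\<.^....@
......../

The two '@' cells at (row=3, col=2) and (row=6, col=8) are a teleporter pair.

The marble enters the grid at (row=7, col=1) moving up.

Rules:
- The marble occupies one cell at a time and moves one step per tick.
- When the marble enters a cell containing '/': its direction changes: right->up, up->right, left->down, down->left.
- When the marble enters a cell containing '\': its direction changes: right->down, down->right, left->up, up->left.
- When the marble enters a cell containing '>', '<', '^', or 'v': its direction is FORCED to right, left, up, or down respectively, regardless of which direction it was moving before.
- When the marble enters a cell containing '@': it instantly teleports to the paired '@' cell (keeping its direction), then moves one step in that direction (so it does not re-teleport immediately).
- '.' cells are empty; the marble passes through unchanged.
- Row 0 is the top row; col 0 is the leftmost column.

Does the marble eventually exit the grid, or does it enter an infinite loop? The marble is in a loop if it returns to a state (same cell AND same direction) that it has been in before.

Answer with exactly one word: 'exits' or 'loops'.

Answer: loops

Derivation:
Step 1: enter (7,1), '.' pass, move up to (6,1)
Step 2: enter (6,1), '<' forces up->left, move left to (6,0)
Step 3: enter (6,0), '\' deflects left->up, move up to (5,0)
Step 4: enter (5,0), 'v' forces up->down, move down to (6,0)
Step 5: enter (6,0), '\' deflects down->right, move right to (6,1)
Step 6: enter (6,1), '<' forces right->left, move left to (6,0)
Step 7: at (6,0) dir=left — LOOP DETECTED (seen before)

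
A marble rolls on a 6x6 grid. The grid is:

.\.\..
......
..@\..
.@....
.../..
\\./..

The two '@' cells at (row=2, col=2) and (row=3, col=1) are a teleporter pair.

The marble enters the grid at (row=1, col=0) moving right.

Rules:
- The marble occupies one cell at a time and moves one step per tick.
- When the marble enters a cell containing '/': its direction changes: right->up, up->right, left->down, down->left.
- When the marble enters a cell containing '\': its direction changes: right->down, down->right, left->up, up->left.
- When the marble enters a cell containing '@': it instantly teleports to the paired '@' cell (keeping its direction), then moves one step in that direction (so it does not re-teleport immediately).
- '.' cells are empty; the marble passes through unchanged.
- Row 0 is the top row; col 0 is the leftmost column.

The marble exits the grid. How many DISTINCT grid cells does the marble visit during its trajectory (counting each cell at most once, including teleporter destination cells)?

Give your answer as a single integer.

Answer: 6

Derivation:
Step 1: enter (1,0), '.' pass, move right to (1,1)
Step 2: enter (1,1), '.' pass, move right to (1,2)
Step 3: enter (1,2), '.' pass, move right to (1,3)
Step 4: enter (1,3), '.' pass, move right to (1,4)
Step 5: enter (1,4), '.' pass, move right to (1,5)
Step 6: enter (1,5), '.' pass, move right to (1,6)
Step 7: at (1,6) — EXIT via right edge, pos 1
Distinct cells visited: 6 (path length 6)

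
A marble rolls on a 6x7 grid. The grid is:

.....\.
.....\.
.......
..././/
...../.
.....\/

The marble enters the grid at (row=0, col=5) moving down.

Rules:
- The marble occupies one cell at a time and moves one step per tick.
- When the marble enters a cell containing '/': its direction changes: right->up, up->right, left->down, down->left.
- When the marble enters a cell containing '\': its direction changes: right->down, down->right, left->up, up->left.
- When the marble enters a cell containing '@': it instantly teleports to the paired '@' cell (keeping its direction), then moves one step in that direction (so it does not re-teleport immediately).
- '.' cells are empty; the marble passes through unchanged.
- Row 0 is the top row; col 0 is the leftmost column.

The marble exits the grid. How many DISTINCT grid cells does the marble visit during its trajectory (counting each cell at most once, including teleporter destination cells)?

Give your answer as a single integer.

Step 1: enter (0,5), '\' deflects down->right, move right to (0,6)
Step 2: enter (0,6), '.' pass, move right to (0,7)
Step 3: at (0,7) — EXIT via right edge, pos 0
Distinct cells visited: 2 (path length 2)

Answer: 2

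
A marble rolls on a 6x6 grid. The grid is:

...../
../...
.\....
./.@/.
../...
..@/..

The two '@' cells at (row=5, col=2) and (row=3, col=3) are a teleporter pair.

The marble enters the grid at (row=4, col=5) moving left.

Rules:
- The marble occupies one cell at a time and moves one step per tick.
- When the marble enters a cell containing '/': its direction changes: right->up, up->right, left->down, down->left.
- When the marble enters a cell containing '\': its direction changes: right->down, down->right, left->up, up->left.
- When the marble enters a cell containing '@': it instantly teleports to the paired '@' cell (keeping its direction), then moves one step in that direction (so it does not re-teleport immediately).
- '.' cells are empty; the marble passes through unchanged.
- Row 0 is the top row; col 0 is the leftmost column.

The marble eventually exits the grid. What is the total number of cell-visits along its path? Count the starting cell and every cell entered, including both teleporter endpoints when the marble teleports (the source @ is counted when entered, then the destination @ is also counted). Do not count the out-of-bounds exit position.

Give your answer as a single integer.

Answer: 14

Derivation:
Step 1: enter (4,5), '.' pass, move left to (4,4)
Step 2: enter (4,4), '.' pass, move left to (4,3)
Step 3: enter (4,3), '.' pass, move left to (4,2)
Step 4: enter (4,2), '/' deflects left->down, move down to (5,2)
Step 5: enter (5,2), '@' teleport (5,2)->(3,3), also enter (3,3), move down to (4,3)
Step 6: enter (4,3), '.' pass, move down to (5,3)
Step 7: enter (5,3), '/' deflects down->left, move left to (5,2)
Step 8: enter (5,2), '@' teleport (5,2)->(3,3), also enter (3,3), move left to (3,2)
Step 9: enter (3,2), '.' pass, move left to (3,1)
Step 10: enter (3,1), '/' deflects left->down, move down to (4,1)
Step 11: enter (4,1), '.' pass, move down to (5,1)
Step 12: enter (5,1), '.' pass, move down to (6,1)
Step 13: at (6,1) — EXIT via bottom edge, pos 1
Path length (cell visits): 14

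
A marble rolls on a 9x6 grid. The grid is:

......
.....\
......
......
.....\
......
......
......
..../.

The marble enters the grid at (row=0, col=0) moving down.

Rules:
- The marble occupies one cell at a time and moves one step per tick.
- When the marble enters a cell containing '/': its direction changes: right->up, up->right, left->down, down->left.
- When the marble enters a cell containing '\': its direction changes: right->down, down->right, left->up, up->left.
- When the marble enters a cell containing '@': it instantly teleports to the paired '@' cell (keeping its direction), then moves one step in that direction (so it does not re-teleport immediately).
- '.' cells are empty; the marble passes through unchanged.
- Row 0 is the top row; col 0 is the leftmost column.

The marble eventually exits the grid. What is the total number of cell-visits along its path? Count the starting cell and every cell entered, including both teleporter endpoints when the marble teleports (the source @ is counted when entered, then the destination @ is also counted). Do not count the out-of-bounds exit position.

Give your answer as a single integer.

Answer: 9

Derivation:
Step 1: enter (0,0), '.' pass, move down to (1,0)
Step 2: enter (1,0), '.' pass, move down to (2,0)
Step 3: enter (2,0), '.' pass, move down to (3,0)
Step 4: enter (3,0), '.' pass, move down to (4,0)
Step 5: enter (4,0), '.' pass, move down to (5,0)
Step 6: enter (5,0), '.' pass, move down to (6,0)
Step 7: enter (6,0), '.' pass, move down to (7,0)
Step 8: enter (7,0), '.' pass, move down to (8,0)
Step 9: enter (8,0), '.' pass, move down to (9,0)
Step 10: at (9,0) — EXIT via bottom edge, pos 0
Path length (cell visits): 9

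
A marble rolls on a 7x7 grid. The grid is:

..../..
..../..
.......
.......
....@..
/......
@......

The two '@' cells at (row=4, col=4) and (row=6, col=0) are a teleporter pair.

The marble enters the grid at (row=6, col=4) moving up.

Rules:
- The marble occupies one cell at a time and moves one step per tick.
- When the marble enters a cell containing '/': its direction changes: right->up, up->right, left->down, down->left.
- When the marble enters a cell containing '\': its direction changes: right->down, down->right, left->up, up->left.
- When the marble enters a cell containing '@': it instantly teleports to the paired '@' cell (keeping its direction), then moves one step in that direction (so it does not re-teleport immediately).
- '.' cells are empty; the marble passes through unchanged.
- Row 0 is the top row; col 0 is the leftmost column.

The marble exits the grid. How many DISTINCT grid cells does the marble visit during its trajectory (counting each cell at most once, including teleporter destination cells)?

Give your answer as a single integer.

Step 1: enter (6,4), '.' pass, move up to (5,4)
Step 2: enter (5,4), '.' pass, move up to (4,4)
Step 3: enter (4,4), '@' teleport (4,4)->(6,0), also enter (6,0), move up to (5,0)
Step 4: enter (5,0), '/' deflects up->right, move right to (5,1)
Step 5: enter (5,1), '.' pass, move right to (5,2)
Step 6: enter (5,2), '.' pass, move right to (5,3)
Step 7: enter (5,3), '.' pass, move right to (5,4)
Step 8: enter (5,4), '.' pass, move right to (5,5)
Step 9: enter (5,5), '.' pass, move right to (5,6)
Step 10: enter (5,6), '.' pass, move right to (5,7)
Step 11: at (5,7) — EXIT via right edge, pos 5
Distinct cells visited: 10 (path length 11)

Answer: 10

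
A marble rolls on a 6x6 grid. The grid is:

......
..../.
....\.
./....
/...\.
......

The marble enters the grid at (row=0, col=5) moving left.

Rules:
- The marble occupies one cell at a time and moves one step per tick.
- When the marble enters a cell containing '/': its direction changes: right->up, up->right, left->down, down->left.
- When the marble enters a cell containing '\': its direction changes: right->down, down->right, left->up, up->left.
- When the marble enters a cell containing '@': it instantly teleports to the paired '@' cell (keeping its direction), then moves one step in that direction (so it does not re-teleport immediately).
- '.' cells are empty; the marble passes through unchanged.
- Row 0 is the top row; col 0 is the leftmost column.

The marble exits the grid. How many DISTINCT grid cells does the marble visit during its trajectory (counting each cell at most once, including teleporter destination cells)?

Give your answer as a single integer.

Step 1: enter (0,5), '.' pass, move left to (0,4)
Step 2: enter (0,4), '.' pass, move left to (0,3)
Step 3: enter (0,3), '.' pass, move left to (0,2)
Step 4: enter (0,2), '.' pass, move left to (0,1)
Step 5: enter (0,1), '.' pass, move left to (0,0)
Step 6: enter (0,0), '.' pass, move left to (0,-1)
Step 7: at (0,-1) — EXIT via left edge, pos 0
Distinct cells visited: 6 (path length 6)

Answer: 6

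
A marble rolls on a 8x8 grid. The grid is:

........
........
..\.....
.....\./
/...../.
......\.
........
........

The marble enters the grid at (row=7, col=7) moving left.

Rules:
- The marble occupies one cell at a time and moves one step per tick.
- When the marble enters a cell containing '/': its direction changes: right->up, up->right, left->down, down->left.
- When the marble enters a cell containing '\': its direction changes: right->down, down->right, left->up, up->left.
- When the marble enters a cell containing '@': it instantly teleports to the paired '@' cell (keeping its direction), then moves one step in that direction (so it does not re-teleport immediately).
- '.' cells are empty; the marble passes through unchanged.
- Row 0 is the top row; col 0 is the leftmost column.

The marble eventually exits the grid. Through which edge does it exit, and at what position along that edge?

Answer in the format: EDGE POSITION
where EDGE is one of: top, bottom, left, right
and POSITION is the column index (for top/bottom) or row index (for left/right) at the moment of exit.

Answer: left 7

Derivation:
Step 1: enter (7,7), '.' pass, move left to (7,6)
Step 2: enter (7,6), '.' pass, move left to (7,5)
Step 3: enter (7,5), '.' pass, move left to (7,4)
Step 4: enter (7,4), '.' pass, move left to (7,3)
Step 5: enter (7,3), '.' pass, move left to (7,2)
Step 6: enter (7,2), '.' pass, move left to (7,1)
Step 7: enter (7,1), '.' pass, move left to (7,0)
Step 8: enter (7,0), '.' pass, move left to (7,-1)
Step 9: at (7,-1) — EXIT via left edge, pos 7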